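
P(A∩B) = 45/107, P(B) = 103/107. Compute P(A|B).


P(A|B) = P(A∩B)/P(B) = (45/107)/(103/107) = 45/103

45/103


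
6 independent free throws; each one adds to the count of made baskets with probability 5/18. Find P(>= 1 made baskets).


P(at least one) = 1 - P(none)
P(none) = (1 - 5/18)^6 = (13/18)^6 = 4826809/34012224
P(at least one) = 1 - 4826809/34012224 = 29185415/34012224

29185415/34012224


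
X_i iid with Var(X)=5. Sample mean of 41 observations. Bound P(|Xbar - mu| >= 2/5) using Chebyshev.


Var(Xbar) = Var(X)/n = 5/41
Chebyshev: P(|Xbar-mu| >= 2/5) <= Var(Xbar)/(2/5)^2 = (5/41)/(4/25) = 125/164

125/164


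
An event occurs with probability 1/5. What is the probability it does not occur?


P(A') = 1 - P(A) = 1 - 1/5 = 4/5

4/5


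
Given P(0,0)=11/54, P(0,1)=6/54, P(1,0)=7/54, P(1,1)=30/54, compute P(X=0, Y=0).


Read from table: P(X=0, Y=0) = 11/54

11/54


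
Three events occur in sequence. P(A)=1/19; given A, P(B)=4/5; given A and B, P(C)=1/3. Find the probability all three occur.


P(A∩B∩C) = P(A) * P(B|A) * P(C|A∩B)
= 1/19 * 4/5 * 1/3
= 4/95 * 1/3 = 4/285

4/285


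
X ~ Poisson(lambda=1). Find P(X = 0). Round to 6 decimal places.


P(X=0) = e^(-1) * 1^0 / 0!
≈ 0.3678794412 * 1 / 1
≈ 0.367879

0.367879


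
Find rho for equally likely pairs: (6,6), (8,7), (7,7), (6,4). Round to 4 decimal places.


Cov(X,Y) = 0.7500, Var(X) = 0.6875, Var(Y) = 1.5000
rho = Cov/(sqrt(VarX)*sqrt(VarY)) = 0.7385

0.7385


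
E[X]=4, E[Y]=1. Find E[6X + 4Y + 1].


E[6X + 4Y + 1] = 6*E[X] + 4*E[Y] + 1
= (6)*(4) + (4)*(1) + (1)
= 24 + 4 + 1 = 29

29


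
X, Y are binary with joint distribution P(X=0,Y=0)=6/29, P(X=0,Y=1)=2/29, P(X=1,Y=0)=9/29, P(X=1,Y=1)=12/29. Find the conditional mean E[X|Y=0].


P(Y=0) = 15/29
E[X|Y=0] = (0*6 + 1*9)/15 = 9/15 = 3/5

3/5


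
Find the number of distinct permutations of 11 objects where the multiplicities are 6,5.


11! = 39916800
Denominator: 6!=720 * 5!=120
Coefficient = 39916800 / 86400 = 462

462


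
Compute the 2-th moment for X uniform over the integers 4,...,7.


E[X^2] = (1/4) * sum(x^2 for x=4..7)
= 126/4 = 63/2

63/2


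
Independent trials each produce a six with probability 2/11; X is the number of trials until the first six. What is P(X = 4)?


P(X=4) = (1-p)^3 * p = (9/11)^3 * 2/11
= 729/1331 * 2/11 = 1458/14641

1458/14641


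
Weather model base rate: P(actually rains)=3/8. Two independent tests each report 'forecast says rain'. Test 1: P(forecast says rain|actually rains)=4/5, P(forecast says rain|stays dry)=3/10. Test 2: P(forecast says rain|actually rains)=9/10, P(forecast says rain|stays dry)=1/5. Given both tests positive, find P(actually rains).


After test 1: P(+) = 4/5*3/8 + 3/10*5/8 = 39/80
P(B|+) = (3/10)/(39/80) = 8/13
After test 2 (use post1 as new prior): P(+) = 9/10*8/13 + 1/5*5/13 = 41/65
P(B|+,+) = (36/65)/(41/65) = 36/41

36/41


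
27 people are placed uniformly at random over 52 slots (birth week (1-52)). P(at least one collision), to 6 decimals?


P(all different) = prod((52-i)/52 for i=0..26) = 0.000242
P(at least one match) = 1 - 0.000242 = 0.999758

0.999758


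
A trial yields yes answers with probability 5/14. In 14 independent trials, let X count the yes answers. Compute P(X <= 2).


P(X<=2) = P(X=0) + P(X=1) + P(X=2)
= 22876792454961/11112006825558016 + 12709329141645/793714773254144 + 91789599356325/1587429546508288
= 421667297966133/5556003412779008

421667297966133/5556003412779008


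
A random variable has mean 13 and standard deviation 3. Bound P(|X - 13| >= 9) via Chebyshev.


k = 9/3 = 3
Chebyshev: P(|X-mu| >= k*sigma) <= 1/k^2 = 1/3^2 = 1/9

1/9


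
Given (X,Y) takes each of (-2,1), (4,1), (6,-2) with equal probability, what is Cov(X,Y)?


E[X]=8/3, E[Y]=0, E[XY]=-10/3
Cov(X,Y) = E[XY] - E[X]E[Y] = -10/3 - 8/3*0 = -10/3

-10/3


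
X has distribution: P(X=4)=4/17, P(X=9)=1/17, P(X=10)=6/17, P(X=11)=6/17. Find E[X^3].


E[X^3] = sum(g(x)*P(x))
= 64*4/17 + 729*1/17 + 1000*6/17 + 1331*6/17
= 14971/17

14971/17


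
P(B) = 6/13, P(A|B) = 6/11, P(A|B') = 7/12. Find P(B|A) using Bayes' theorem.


P(A) = P(A|B)P(B) + P(A|B')P(B') = 6/11*6/13 + 7/12*7/13 = 971/1716
P(B|A) = P(A|B)P(B)/P(A) = (36/143)/(971/1716) = 432/971

432/971


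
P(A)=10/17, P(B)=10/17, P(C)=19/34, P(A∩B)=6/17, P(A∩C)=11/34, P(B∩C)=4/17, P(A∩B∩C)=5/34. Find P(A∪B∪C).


P(A∪B∪C) = P(A)+P(B)+P(C) - P(AB)-P(AC)-P(BC) + P(ABC)
= 10/17+10/17+19/34 - 6/17-11/34-4/17 + 5/34
= 33/34

33/34


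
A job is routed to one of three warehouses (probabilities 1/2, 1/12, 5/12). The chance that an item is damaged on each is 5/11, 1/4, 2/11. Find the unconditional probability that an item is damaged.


P(A) = P(A|B1)P(B1) + P(A|B2)P(B2) + P(A|B3)P(B3)
= 5/11*1/2 + 1/4*1/12 + 2/11*5/12
= 5/22 + 1/48 + 5/66 = 57/176

57/176


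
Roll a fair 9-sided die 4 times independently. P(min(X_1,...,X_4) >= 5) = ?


P(min >= 5) = P(all X_i >= 5) = (P(X_1 >= 5))^4
= (5/9)^4 = 625/6561

625/6561


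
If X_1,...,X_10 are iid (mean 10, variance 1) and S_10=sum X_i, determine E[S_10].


E[S_n] = n*E[X_1] = 10*10 = 100

100


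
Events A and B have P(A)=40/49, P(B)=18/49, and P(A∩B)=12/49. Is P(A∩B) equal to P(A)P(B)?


P(A)*P(B) = 40/49*18/49 = 720/2401
P(A∩B) = 12/49 != 720/2401, so not independent

No, A and B are not independent


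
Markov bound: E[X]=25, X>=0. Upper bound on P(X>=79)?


Markov: P(X >= a) <= E[X]/a
P(X >= 79) <= 25/79

25/79


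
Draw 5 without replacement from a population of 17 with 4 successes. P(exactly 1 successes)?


P(X=1) = C(4,1)*C(13,4) / C(17,5)
= 4*715 / 6188
= 2860/6188 = 55/119

55/119


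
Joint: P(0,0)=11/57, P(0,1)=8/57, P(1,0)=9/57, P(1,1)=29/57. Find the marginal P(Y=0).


P(Y=0) = P(0,0)+P(1,0) = 11/57 + 9/57 = 20/57

20/57


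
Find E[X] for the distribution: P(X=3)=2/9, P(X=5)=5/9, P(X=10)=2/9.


E[X] = sum(x * P(x))
= 3*2/9 + 5*5/9 + 10*2/9
= 17/3

17/3


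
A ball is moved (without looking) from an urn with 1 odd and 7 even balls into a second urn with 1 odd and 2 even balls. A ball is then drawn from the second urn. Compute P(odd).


P(transfer odd) = 1/8; P(transfer even) = 7/8
If odd transferred: Urn II has 2 odd of 4, so P(odd|odd moved) = 1/2
If even transferred: Urn II has 1 odd of 4, so P(odd|even moved) = 1/4
By total probability: P(odd) = 1/8*1/2 + 7/8*1/4 = 9/32

9/32


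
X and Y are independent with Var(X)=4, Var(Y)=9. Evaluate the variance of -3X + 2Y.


Independence => Cov(X,Y)=0
Var(-3X + 2Y) = (-3)^2*Var(X) + 2^2*Var(Y)
= 9*4 + 4*9 = 72

72


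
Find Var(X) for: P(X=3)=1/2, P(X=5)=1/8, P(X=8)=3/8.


E[X] = 41/8, E[X^2] = 253/8
Var(X) = E[X^2] - (E[X])^2 = 253/8 - (41/8)^2 = 343/64

343/64


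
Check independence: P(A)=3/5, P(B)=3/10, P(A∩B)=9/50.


P(A)*P(B) = 3/5*3/10 = 9/50
P(A∩B) = 9/50, which equals P(A)P(B), so independent

Yes, A and B are independent


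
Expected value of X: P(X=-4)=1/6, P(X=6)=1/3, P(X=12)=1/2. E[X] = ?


E[X] = sum(x * P(x))
= -4*1/6 + 6*1/3 + 12*1/2
= 22/3

22/3


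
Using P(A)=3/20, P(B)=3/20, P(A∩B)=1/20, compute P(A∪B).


P(A∪B) = P(A) + P(B) - P(A∩B)
= 3/20 + 3/20 - 1/20 = 1/4

1/4


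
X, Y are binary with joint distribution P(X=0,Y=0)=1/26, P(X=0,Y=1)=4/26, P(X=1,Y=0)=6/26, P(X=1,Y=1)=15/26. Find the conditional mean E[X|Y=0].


P(Y=0) = 7/26
E[X|Y=0] = (0*1 + 1*6)/7 = 6/7

6/7


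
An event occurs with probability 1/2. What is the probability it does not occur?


P(A') = 1 - P(A) = 1 - 1/2 = 1/2

1/2


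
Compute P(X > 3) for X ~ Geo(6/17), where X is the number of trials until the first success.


P(X > 3) = P(first 3 trials all fail) = (1-p)^3 = (11/17)^3 = 1331/4913

1331/4913


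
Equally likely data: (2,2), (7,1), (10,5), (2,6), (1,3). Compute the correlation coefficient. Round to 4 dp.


Cov(X,Y) = 0.2400, Var(X) = 12.2400, Var(Y) = 3.4400
rho = Cov/(sqrt(VarX)*sqrt(VarY)) = 0.0370

0.0370


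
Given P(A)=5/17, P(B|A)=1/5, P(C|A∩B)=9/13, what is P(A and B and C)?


P(A∩B∩C) = P(A) * P(B|A) * P(C|A∩B)
= 5/17 * 1/5 * 9/13
= 1/17 * 9/13 = 9/221

9/221


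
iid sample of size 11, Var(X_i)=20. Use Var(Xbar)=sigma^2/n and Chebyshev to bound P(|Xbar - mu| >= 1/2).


Var(Xbar) = Var(X)/n = 20/11
Chebyshev: P(|Xbar-mu| >= 1/2) <= Var(Xbar)/(1/2)^2 = (20/11)/(1/4) = 80/11
Bound exceeds 1, so trivial bound: 1

1


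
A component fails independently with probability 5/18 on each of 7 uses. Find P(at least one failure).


P(at least one) = 1 - P(none)
P(none) = (1 - 5/18)^7 = (13/18)^7 = 62748517/612220032
P(at least one) = 1 - 62748517/612220032 = 549471515/612220032

549471515/612220032


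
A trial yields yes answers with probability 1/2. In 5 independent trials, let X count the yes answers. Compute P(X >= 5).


P(X>=5) = P(X=5)
= 1/32
= 1/32

1/32


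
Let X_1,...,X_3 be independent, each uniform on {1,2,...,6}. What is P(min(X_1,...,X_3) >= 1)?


P(min >= 1) = P(all X_i >= 1) = (P(X_1 >= 1))^3
= (6/6)^3 = 1^3 = 1

1


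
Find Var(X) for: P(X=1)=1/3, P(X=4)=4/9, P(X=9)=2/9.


E[X] = 37/9, E[X^2] = 229/9
Var(X) = E[X^2] - (E[X])^2 = 229/9 - (37/9)^2 = 692/81

692/81


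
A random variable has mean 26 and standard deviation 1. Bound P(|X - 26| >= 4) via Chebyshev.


k = 4/1 = 4
Chebyshev: P(|X-mu| >= k*sigma) <= 1/k^2 = 1/4^2 = 1/16

1/16


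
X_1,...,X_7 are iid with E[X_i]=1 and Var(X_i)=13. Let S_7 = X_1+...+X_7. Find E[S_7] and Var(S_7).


E[S_n] = n*mu = 7*1 = 7
Var(S_n) = n*sigma^2 = 7*13 = 91

E[S_7]=7, Var(S_7)=91


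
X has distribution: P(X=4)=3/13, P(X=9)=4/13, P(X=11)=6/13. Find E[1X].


E[1X] = sum(g(x)*P(x))
= 4*3/13 + 9*4/13 + 11*6/13
= 114/13

114/13


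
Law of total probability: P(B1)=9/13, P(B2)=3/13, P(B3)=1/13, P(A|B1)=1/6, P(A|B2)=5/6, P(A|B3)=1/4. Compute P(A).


P(A) = P(A|B1)P(B1) + P(A|B2)P(B2) + P(A|B3)P(B3)
= 1/6*9/13 + 5/6*3/13 + 1/4*1/13
= 3/26 + 5/26 + 1/52 = 17/52

17/52


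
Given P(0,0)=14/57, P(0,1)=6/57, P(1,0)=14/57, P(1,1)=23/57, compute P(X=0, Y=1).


Read from table: P(X=0, Y=1) = 6/57 = 2/19

2/19


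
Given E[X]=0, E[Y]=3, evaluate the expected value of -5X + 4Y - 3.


E[-5X + 4Y - 3] = -5*E[X] + 4*E[Y] - 3
= (-5)*(0) + (4)*(3) + (-3)
= 0 + 12 - 3 = 9

9


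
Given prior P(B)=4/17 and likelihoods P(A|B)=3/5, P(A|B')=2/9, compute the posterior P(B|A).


P(A) = P(A|B)P(B) + P(A|B')P(B') = 3/5*4/17 + 2/9*13/17 = 14/45
P(B|A) = P(A|B)P(B)/P(A) = (12/85)/(14/45) = 54/119

54/119


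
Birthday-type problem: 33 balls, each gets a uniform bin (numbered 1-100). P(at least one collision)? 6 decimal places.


P(all different) = prod((100-i)/100 for i=0..32) = 0.002559
P(at least one match) = 1 - 0.002559 = 0.997441

0.997441


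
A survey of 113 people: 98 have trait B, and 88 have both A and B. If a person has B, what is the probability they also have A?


P(A|B) = P(A∩B)/P(B) = (88/113)/(98/113) = 88/98 = 44/49

44/49


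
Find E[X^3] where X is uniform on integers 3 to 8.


E[X^3] = (1/6) * sum(x^3 for x=3..8)
= 1287/6 = 429/2

429/2


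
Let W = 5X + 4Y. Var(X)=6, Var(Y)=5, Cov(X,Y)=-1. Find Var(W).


Var(5X + 4Y) = 5^2*Var(X) + 4^2*Var(Y) + 2*5*4*Cov(X,Y)
= 25*6 + 16*5 + 40*(-1)
= 150 + 80 - 40 = 190

190


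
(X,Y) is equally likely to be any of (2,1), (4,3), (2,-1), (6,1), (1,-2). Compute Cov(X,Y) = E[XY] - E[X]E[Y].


E[X]=3, E[Y]=2/5, E[XY]=16/5
Cov(X,Y) = E[XY] - E[X]E[Y] = 16/5 - 3*2/5 = 2

2


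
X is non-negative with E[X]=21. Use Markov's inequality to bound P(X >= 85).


Markov: P(X >= a) <= E[X]/a
P(X >= 85) <= 21/85

21/85


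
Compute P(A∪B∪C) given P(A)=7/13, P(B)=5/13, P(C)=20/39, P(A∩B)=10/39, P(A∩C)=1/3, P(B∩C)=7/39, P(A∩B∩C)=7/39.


P(A∪B∪C) = P(A)+P(B)+P(C) - P(AB)-P(AC)-P(BC) + P(ABC)
= 7/13+5/13+20/39 - 10/39-1/3-7/39 + 7/39
= 11/13

11/13


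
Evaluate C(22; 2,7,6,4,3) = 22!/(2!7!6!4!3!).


22! = 1124000727777607680000
Denominator: 2!=2 * 7!=5040 * 6!=720 * 4!=24 * 3!=6
Coefficient = 1124000727777607680000 / 1045094400 = 1075501627200

1075501627200


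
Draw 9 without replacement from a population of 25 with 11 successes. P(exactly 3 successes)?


P(X=3) = C(11,3)*C(14,6) / C(25,9)
= 165*3003 / 2042975
= 495495/2042975 = 9009/37145

9009/37145


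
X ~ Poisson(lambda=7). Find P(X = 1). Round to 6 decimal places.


P(X=1) = e^(-7) * 7^1 / 1!
≈ 0.0009118819656 * 7 / 1
≈ 0.006383

0.006383


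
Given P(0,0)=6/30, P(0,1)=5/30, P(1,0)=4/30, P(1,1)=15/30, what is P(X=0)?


P(X=0) = P(0,0)+P(0,1) = 6/30 + 5/30 = 11/30

11/30


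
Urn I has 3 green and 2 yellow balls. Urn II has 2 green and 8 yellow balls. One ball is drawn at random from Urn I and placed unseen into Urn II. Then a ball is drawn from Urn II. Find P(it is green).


P(transfer green) = 3/5; P(transfer yellow) = 2/5
If green transferred: Urn II has 3 green of 11, so P(green|green moved) = 3/11
If yellow transferred: Urn II has 2 green of 11, so P(green|yellow moved) = 2/11
By total probability: P(green) = 3/5*3/11 + 2/5*2/11 = 13/55

13/55


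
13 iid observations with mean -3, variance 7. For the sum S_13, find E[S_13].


E[S_n] = n*E[X_1] = 13*-3 = -39

-39


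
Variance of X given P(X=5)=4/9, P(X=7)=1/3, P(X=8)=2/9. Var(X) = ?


E[X] = 19/3, E[X^2] = 125/3
Var(X) = E[X^2] - (E[X])^2 = 125/3 - (19/3)^2 = 14/9

14/9


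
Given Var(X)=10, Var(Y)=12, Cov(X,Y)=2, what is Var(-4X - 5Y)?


Var(-4X - 5Y) = (-4)^2*Var(X) + (-5)^2*Var(Y) + 2*(-4)*(-5)*Cov(X,Y)
= 16*10 + 25*12 + 40*2
= 160 + 300 + 80 = 540

540


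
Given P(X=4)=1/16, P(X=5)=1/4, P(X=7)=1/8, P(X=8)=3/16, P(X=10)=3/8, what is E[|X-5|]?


E[|X-5|] = sum(g(x)*P(x))
= 1*1/16 + 0*1/4 + 2*1/8 + 3*3/16 + 5*3/8
= 11/4

11/4


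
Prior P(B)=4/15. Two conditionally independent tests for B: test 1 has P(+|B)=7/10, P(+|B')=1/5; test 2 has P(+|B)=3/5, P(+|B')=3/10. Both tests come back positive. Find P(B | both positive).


After test 1: P(+) = 7/10*4/15 + 1/5*11/15 = 1/3
P(B|+) = (14/75)/(1/3) = 14/25
After test 2 (use post1 as new prior): P(+) = 3/5*14/25 + 3/10*11/25 = 117/250
P(B|+,+) = (42/125)/(117/250) = 28/39

28/39


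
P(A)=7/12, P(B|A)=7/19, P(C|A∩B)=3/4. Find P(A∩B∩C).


P(A∩B∩C) = P(A) * P(B|A) * P(C|A∩B)
= 7/12 * 7/19 * 3/4
= 49/228 * 3/4 = 49/304

49/304


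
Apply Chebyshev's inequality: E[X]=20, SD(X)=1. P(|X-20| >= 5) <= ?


k = 5/1 = 5
Chebyshev: P(|X-mu| >= k*sigma) <= 1/k^2 = 1/5^2 = 1/25

1/25


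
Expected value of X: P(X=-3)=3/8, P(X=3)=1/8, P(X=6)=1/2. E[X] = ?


E[X] = sum(x * P(x))
= -3*3/8 + 3*1/8 + 6*1/2
= 9/4

9/4


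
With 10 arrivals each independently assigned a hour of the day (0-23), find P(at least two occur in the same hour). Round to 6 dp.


P(all different) = prod((24-i)/24 for i=0..9) = 0.112250
P(at least one match) = 1 - 0.112250 = 0.887750

0.887750


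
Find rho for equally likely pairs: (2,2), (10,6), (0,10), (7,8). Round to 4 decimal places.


Cov(X,Y) = -0.8750, Var(X) = 15.6875, Var(Y) = 8.7500
rho = Cov/(sqrt(VarX)*sqrt(VarY)) = -0.0747

-0.0747


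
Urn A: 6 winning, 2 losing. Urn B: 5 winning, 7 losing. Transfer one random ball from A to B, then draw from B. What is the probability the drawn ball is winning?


P(transfer winning) = 6/8 = 3/4; P(transfer losing) = 1/4
If winning transferred: Urn II has 6 winning of 13, so P(winning|winning moved) = 6/13
If losing transferred: Urn II has 5 winning of 13, so P(winning|losing moved) = 5/13
By total probability: P(winning) = 3/4*6/13 + 1/4*5/13 = 23/52

23/52


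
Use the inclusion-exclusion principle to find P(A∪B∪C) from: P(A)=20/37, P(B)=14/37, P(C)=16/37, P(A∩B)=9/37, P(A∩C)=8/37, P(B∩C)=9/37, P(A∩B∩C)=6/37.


P(A∪B∪C) = P(A)+P(B)+P(C) - P(AB)-P(AC)-P(BC) + P(ABC)
= 20/37+14/37+16/37 - 9/37-8/37-9/37 + 6/37
= 30/37

30/37


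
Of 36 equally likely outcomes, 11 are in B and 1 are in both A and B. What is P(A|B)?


P(A|B) = P(A∩B)/P(B) = (1/36)/(11/36) = 1/11

1/11


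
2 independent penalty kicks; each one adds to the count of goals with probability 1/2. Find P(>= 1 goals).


P(at least one) = 1 - P(none)
P(none) = (1 - 1/2)^2 = (1/2)^2 = 1/4
P(at least one) = 1 - 1/4 = 3/4

3/4


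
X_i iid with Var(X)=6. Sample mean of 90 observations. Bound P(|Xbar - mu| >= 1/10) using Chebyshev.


Var(Xbar) = Var(X)/n = 6/90
Chebyshev: P(|Xbar-mu| >= 1/10) <= Var(Xbar)/(1/10)^2 = (1/15)/(1/100) = 20/3
Bound exceeds 1, so trivial bound: 1

1


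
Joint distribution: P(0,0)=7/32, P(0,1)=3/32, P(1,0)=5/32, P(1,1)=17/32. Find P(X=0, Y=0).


Read from table: P(X=0, Y=0) = 7/32

7/32


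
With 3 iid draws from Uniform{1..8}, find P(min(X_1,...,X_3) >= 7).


P(min >= 7) = P(all X_i >= 7) = (P(X_1 >= 7))^3
= (2/8)^3 = (1/4)^3 = 1/64

1/64


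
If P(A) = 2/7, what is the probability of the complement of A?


P(A') = 1 - P(A) = 1 - 2/7 = 5/7

5/7


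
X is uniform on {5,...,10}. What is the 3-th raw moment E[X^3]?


E[X^3] = (1/6) * sum(x^3 for x=5..10)
= 2925/6 = 975/2

975/2


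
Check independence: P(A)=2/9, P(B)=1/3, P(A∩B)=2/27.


P(A)*P(B) = 2/9*1/3 = 2/27
P(A∩B) = 2/27, which equals P(A)P(B), so independent

Yes, A and B are independent


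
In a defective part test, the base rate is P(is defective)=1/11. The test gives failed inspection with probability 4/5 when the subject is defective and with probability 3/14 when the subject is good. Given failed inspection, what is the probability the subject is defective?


P(A) = P(A|B)P(B) + P(A|B')P(B') = 4/5*1/11 + 3/14*10/11 = 103/385
P(B|A) = P(A|B)P(B)/P(A) = (4/55)/(103/385) = 28/103

28/103


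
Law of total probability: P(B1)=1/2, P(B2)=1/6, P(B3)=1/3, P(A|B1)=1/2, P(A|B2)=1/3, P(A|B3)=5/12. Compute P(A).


P(A) = P(A|B1)P(B1) + P(A|B2)P(B2) + P(A|B3)P(B3)
= 1/2*1/2 + 1/3*1/6 + 5/12*1/3
= 1/4 + 1/18 + 5/36 = 4/9

4/9


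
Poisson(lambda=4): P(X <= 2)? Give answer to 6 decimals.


P(X<=2) = e^(-4)*4^0/0! + e^(-4)*4^1/1! + e^(-4)*4^2/2!
≈ 0.0183156389 + 0.0732625556 + 0.1465251111
= 0.2381033056
≈ 0.238103

0.238103


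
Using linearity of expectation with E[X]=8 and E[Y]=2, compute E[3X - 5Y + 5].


E[3X - 5Y + 5] = 3*E[X] - 5*E[Y] + 5
= (3)*(8) + (-5)*(2) + (5)
= 24 - 10 + 5 = 19

19


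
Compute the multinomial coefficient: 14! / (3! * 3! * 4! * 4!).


14! = 87178291200
Denominator: 3!=6 * 3!=6 * 4!=24 * 4!=24
Coefficient = 87178291200 / 20736 = 4204200

4204200


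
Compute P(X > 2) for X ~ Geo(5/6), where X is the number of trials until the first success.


P(X > 2) = P(first 2 trials all fail) = (1-p)^2 = (1/6)^2 = 1/36

1/36


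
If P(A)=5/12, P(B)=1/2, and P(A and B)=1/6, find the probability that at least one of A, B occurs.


P(A∪B) = P(A) + P(B) - P(A∩B)
= 5/12 + 1/2 - 1/6 = 3/4

3/4


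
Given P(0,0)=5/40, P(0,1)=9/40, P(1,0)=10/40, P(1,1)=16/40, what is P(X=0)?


P(X=0) = P(0,0)+P(0,1) = 5/40 + 9/40 = 14/40 = 7/20

7/20


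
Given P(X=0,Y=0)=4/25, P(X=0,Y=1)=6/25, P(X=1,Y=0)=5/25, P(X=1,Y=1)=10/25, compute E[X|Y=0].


P(Y=0) = 9/25
E[X|Y=0] = (0*4 + 1*5)/9 = 5/9

5/9


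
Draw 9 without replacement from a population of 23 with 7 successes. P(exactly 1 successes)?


P(X=1) = C(7,1)*C(16,8) / C(23,9)
= 7*12870 / 817190
= 90090/817190 = 819/7429

819/7429


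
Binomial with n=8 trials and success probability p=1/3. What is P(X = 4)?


P(X=4) = C(8,4) * p^4 * (1-p)^4
= 70 * 1/81 * 16/81
= 1120/6561

1120/6561


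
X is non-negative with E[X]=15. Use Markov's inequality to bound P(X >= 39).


Markov: P(X >= a) <= E[X]/a
P(X >= 39) <= 15/39 = 5/13

5/13


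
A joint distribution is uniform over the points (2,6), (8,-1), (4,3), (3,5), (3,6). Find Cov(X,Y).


E[X]=4, E[Y]=19/5, E[XY]=49/5
Cov(X,Y) = E[XY] - E[X]E[Y] = 49/5 - 4*19/5 = -27/5

-27/5


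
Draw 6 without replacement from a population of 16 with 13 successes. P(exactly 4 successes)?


P(X=4) = C(13,4)*C(3,2) / C(16,6)
= 715*3 / 8008
= 2145/8008 = 15/56

15/56


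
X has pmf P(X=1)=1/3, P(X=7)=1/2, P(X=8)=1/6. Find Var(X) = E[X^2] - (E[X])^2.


E[X] = 31/6, E[X^2] = 71/2
Var(X) = E[X^2] - (E[X])^2 = 71/2 - (31/6)^2 = 317/36

317/36


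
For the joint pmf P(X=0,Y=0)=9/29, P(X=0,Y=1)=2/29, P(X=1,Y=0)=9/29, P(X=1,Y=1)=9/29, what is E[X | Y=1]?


P(Y=1) = 11/29
E[X|Y=1] = (0*2 + 1*9)/11 = 9/11

9/11


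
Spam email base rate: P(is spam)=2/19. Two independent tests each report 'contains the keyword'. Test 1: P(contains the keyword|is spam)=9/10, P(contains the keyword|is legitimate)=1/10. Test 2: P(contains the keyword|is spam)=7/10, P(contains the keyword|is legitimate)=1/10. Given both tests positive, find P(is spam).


After test 1: P(+) = 9/10*2/19 + 1/10*17/19 = 7/38
P(B|+) = (9/95)/(7/38) = 18/35
After test 2 (use post1 as new prior): P(+) = 7/10*18/35 + 1/10*17/35 = 143/350
P(B|+,+) = (9/25)/(143/350) = 126/143

126/143


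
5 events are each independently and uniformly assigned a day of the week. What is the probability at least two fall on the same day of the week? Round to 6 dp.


P(all different) = prod((7-i)/7 for i=0..4) = 0.149938
P(at least one match) = 1 - 0.149938 = 0.850062

0.850062


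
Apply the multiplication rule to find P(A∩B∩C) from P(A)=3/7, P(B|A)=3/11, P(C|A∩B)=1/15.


P(A∩B∩C) = P(A) * P(B|A) * P(C|A∩B)
= 3/7 * 3/11 * 1/15
= 9/77 * 1/15 = 3/385

3/385


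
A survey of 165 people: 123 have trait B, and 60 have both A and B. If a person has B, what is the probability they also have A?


P(A|B) = P(A∩B)/P(B) = (60/165)/(123/165) = 60/123 = 20/41

20/41


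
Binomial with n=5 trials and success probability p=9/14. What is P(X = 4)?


P(X=4) = C(5,4) * p^4 * (1-p)^1
= 5 * 6561/38416 * 5/14
= 164025/537824

164025/537824


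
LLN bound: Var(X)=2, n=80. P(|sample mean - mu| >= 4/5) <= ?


Var(Xbar) = Var(X)/n = 2/80
Chebyshev: P(|Xbar-mu| >= 4/5) <= Var(Xbar)/(4/5)^2 = (1/40)/(16/25) = 5/128

5/128


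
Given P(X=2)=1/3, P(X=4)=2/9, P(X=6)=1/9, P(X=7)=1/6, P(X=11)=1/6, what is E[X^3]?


E[X^3] = sum(g(x)*P(x))
= 8*1/3 + 64*2/9 + 216*1/9 + 343*1/6 + 1331*1/6
= 2879/9

2879/9


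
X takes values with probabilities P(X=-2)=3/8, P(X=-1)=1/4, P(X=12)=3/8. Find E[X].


E[X] = sum(x * P(x))
= -2*3/8 - 1*1/4 + 12*3/8
= 7/2

7/2


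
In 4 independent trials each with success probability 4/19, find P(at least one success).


P(at least one) = 1 - P(none)
P(none) = (1 - 4/19)^4 = (15/19)^4 = 50625/130321
P(at least one) = 1 - 50625/130321 = 79696/130321

79696/130321


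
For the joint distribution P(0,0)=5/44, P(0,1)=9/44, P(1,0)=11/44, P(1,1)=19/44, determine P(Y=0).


P(Y=0) = P(0,0)+P(1,0) = 5/44 + 11/44 = 16/44 = 4/11

4/11


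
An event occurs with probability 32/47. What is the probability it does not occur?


P(A') = 1 - P(A) = 1 - 32/47 = 15/47

15/47


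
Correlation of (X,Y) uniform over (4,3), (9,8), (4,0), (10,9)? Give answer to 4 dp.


Cov(X,Y) = 9.7500, Var(X) = 7.6875, Var(Y) = 13.5000
rho = Cov/(sqrt(VarX)*sqrt(VarY)) = 0.9571

0.9571


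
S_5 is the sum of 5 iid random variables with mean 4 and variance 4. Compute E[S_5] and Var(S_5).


E[S_n] = n*mu = 5*4 = 20
Var(S_n) = n*sigma^2 = 5*4 = 20

E[S_5]=20, Var(S_5)=20


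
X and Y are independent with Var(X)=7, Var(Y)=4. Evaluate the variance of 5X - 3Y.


Independence => Cov(X,Y)=0
Var(5X - 3Y) = 5^2*Var(X) + (-3)^2*Var(Y)
= 25*7 + 9*4 = 211

211


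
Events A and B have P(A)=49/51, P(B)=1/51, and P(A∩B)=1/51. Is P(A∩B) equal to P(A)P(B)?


P(A)*P(B) = 49/51*1/51 = 49/2601
P(A∩B) = 1/51 != 49/2601, so not independent

No, A and B are not independent


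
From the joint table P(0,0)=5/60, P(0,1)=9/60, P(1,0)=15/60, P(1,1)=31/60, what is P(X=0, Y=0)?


Read from table: P(X=0, Y=0) = 5/60 = 1/12

1/12


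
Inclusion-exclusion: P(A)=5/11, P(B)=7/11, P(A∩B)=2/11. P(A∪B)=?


P(A∪B) = P(A) + P(B) - P(A∩B)
= 5/11 + 7/11 - 2/11 = 10/11

10/11


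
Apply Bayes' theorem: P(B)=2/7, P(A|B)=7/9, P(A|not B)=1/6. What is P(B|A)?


P(A) = P(A|B)P(B) + P(A|B')P(B') = 7/9*2/7 + 1/6*5/7 = 43/126
P(B|A) = P(A|B)P(B)/P(A) = (2/9)/(43/126) = 28/43

28/43


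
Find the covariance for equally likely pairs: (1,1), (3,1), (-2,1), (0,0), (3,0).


E[X]=1, E[Y]=3/5, E[XY]=2/5
Cov(X,Y) = E[XY] - E[X]E[Y] = 2/5 - 1*3/5 = -1/5

-1/5


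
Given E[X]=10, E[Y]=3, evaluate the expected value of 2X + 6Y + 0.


E[2X + 6Y + 0] = 2*E[X] + 6*E[Y] + 0
= (2)*(10) + (6)*(3) + (0)
= 20 + 18 + 0 = 38

38


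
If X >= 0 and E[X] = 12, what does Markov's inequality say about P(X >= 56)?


Markov: P(X >= a) <= E[X]/a
P(X >= 56) <= 12/56 = 3/14

3/14


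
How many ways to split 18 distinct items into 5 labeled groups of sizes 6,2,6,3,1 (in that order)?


18! = 6402373705728000
Denominator: 6!=720 * 2!=2 * 6!=720 * 3!=6 * 1!=1
Coefficient = 6402373705728000 / 6220800 = 1029188160

1029188160


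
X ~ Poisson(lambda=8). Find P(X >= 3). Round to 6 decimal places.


P(X>=3) = 1 - P(X<=2) = 1 - (e^(-8)*8^0/0! + e^(-8)*8^1/1! + e^(-8)*8^2/2!)
≈ 1 - (0.0003354626 + 0.0026837010 + 0.0107348041)
= 1 - 0.0137539677 = 0.9862460323
≈ 0.986246

0.986246


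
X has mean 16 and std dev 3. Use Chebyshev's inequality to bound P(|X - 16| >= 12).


k = 12/3 = 4
Chebyshev: P(|X-mu| >= k*sigma) <= 1/k^2 = 1/4^2 = 1/16

1/16


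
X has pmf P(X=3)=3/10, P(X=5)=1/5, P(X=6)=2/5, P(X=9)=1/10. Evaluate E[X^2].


E[X^2] = sum(x^2 * P(x))
= 9*3/10 + 25*1/5 + 36*2/5 + 81*1/10
= 151/5

151/5


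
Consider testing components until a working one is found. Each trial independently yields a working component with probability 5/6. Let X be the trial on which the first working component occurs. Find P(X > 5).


P(X > 5) = P(first 5 trials all fail) = (1-p)^5 = (1/6)^5 = 1/7776

1/7776


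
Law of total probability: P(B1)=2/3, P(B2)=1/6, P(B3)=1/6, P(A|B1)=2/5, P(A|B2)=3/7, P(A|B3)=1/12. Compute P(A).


P(A) = P(A|B1)P(B1) + P(A|B2)P(B2) + P(A|B3)P(B3)
= 2/5*2/3 + 3/7*1/6 + 1/12*1/6
= 4/15 + 1/14 + 1/72 = 887/2520

887/2520


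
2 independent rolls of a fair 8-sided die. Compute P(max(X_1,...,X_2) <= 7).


P(max <= 7) = P(all X_i <= 7) = (P(X_1 <= 7))^2
= (7/8)^2 = 49/64

49/64


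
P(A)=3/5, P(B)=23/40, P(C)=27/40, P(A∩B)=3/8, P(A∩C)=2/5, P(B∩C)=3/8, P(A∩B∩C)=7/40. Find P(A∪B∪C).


P(A∪B∪C) = P(A)+P(B)+P(C) - P(AB)-P(AC)-P(BC) + P(ABC)
= 3/5+23/40+27/40 - 3/8-2/5-3/8 + 7/40
= 7/8

7/8


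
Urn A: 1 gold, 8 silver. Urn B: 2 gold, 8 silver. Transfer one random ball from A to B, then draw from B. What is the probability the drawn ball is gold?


P(transfer gold) = 1/9; P(transfer silver) = 8/9
If gold transferred: Urn II has 3 gold of 11, so P(gold|gold moved) = 3/11
If silver transferred: Urn II has 2 gold of 11, so P(gold|silver moved) = 2/11
By total probability: P(gold) = 1/9*3/11 + 8/9*2/11 = 19/99

19/99


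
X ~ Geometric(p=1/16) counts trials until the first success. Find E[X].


For geometric (trials until first success), E[X] = 1/p = 1/(1/16) = 16

16


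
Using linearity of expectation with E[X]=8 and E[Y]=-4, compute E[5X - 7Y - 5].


E[5X - 7Y - 5] = 5*E[X] - 7*E[Y] - 5
= (5)*(8) + (-7)*(-4) + (-5)
= 40 + 28 - 5 = 63

63


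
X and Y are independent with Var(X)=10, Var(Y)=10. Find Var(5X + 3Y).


Independence => Cov(X,Y)=0
Var(5X + 3Y) = 5^2*Var(X) + 3^2*Var(Y)
= 25*10 + 9*10 = 340

340


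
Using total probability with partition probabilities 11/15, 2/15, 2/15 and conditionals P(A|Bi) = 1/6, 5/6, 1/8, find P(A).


P(A) = P(A|B1)P(B1) + P(A|B2)P(B2) + P(A|B3)P(B3)
= 1/6*11/15 + 5/6*2/15 + 1/8*2/15
= 11/90 + 1/9 + 1/60 = 1/4

1/4


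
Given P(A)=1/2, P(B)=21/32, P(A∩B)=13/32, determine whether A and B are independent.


P(A)*P(B) = 1/2*21/32 = 21/64
P(A∩B) = 13/32 != 21/64, so not independent

No, A and B are not independent


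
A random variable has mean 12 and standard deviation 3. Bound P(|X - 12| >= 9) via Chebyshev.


k = 9/3 = 3
Chebyshev: P(|X-mu| >= k*sigma) <= 1/k^2 = 1/3^2 = 1/9

1/9


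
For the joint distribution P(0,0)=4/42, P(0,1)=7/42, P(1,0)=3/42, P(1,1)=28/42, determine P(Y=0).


P(Y=0) = P(0,0)+P(1,0) = 4/42 + 3/42 = 7/42 = 1/6

1/6


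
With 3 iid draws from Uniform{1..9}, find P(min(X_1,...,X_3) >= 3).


P(min >= 3) = P(all X_i >= 3) = (P(X_1 >= 3))^3
= (7/9)^3 = 343/729

343/729


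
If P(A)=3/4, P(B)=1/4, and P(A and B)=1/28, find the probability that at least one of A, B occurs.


P(A∪B) = P(A) + P(B) - P(A∩B)
= 3/4 + 1/4 - 1/28 = 27/28

27/28


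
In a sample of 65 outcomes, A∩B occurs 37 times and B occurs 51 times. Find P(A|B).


P(A|B) = P(A∩B)/P(B) = (37/65)/(51/65) = 37/51

37/51


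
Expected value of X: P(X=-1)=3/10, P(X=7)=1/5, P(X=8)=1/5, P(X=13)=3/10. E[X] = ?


E[X] = sum(x * P(x))
= -1*3/10 + 7*1/5 + 8*1/5 + 13*3/10
= 33/5

33/5


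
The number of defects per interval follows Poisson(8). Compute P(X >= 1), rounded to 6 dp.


P(X>=1) = 1 - P(X<=0) = 1 - (e^(-8)*8^0/0!)
≈ 1 - 0.0003354626 = 0.9996645374
≈ 0.999665

0.999665


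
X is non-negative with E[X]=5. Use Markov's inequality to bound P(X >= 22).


Markov: P(X >= a) <= E[X]/a
P(X >= 22) <= 5/22

5/22


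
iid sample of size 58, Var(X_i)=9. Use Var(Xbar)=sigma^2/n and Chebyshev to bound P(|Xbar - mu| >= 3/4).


Var(Xbar) = Var(X)/n = 9/58
Chebyshev: P(|Xbar-mu| >= 3/4) <= Var(Xbar)/(3/4)^2 = (9/58)/(9/16) = 8/29

8/29


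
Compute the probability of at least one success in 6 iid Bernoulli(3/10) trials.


P(at least one) = 1 - P(none)
P(none) = (1 - 3/10)^6 = (7/10)^6 = 117649/1000000
P(at least one) = 1 - 117649/1000000 = 882351/1000000

882351/1000000


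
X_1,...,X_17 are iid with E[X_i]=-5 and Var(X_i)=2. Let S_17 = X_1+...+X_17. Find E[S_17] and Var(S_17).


E[S_n] = n*mu = 17*-5 = -85
Var(S_n) = n*sigma^2 = 17*2 = 34

E[S_17]=-85, Var(S_17)=34


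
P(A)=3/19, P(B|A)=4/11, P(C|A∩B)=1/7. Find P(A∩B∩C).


P(A∩B∩C) = P(A) * P(B|A) * P(C|A∩B)
= 3/19 * 4/11 * 1/7
= 12/209 * 1/7 = 12/1463

12/1463


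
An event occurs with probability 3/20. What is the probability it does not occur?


P(A') = 1 - P(A) = 1 - 3/20 = 17/20

17/20


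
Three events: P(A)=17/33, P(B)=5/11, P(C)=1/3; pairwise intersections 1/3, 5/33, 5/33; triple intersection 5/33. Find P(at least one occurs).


P(A∪B∪C) = P(A)+P(B)+P(C) - P(AB)-P(AC)-P(BC) + P(ABC)
= 17/33+5/11+1/3 - 1/3-5/33-5/33 + 5/33
= 9/11

9/11


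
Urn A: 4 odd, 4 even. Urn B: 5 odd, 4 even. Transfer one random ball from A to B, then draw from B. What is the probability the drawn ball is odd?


P(transfer odd) = 4/8 = 1/2; P(transfer even) = 1/2
If odd transferred: Urn II has 6 odd of 10, so P(odd|odd moved) = 3/5
If even transferred: Urn II has 5 odd of 10, so P(odd|even moved) = 1/2
By total probability: P(odd) = 1/2*3/5 + 1/2*1/2 = 11/20

11/20


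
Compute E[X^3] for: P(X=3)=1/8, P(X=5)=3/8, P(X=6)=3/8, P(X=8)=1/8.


E[X^3] = sum(x^3 * P(x))
= 27*1/8 + 125*3/8 + 216*3/8 + 512*1/8
= 781/4

781/4


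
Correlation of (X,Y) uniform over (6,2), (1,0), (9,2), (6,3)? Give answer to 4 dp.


Cov(X,Y) = 2.3750, Var(X) = 8.2500, Var(Y) = 1.1875
rho = Cov/(sqrt(VarX)*sqrt(VarY)) = 0.7588

0.7588


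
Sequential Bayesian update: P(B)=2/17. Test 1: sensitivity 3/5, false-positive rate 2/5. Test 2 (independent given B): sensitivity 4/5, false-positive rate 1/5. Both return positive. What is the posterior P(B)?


After test 1: P(+) = 3/5*2/17 + 2/5*15/17 = 36/85
P(B|+) = (6/85)/(36/85) = 1/6
After test 2 (use post1 as new prior): P(+) = 4/5*1/6 + 1/5*5/6 = 3/10
P(B|+,+) = (2/15)/(3/10) = 4/9

4/9


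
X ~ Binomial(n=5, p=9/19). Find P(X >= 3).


P(X>=3) = P(X=3) + P(X=4) + P(X=5)
= 729000/2476099 + 328050/2476099 + 59049/2476099
= 1116099/2476099

1116099/2476099


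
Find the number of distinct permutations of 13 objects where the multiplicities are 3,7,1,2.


13! = 6227020800
Denominator: 3!=6 * 7!=5040 * 1!=1 * 2!=2
Coefficient = 6227020800 / 60480 = 102960

102960


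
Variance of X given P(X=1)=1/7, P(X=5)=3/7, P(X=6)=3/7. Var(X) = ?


E[X] = 34/7, E[X^2] = 184/7
Var(X) = E[X^2] - (E[X])^2 = 184/7 - (34/7)^2 = 132/49

132/49


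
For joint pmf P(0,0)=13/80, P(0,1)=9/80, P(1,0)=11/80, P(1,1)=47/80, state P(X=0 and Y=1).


Read from table: P(X=0, Y=1) = 9/80

9/80


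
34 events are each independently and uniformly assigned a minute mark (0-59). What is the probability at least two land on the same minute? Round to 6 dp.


P(all different) = prod((60-i)/60 for i=0..33) = 0.000007
P(at least one match) = 1 - 0.000007 = 0.999993

0.999993


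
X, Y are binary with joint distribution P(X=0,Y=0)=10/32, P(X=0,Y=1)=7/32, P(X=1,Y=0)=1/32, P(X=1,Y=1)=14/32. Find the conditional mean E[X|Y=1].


P(Y=1) = 21/32
E[X|Y=1] = (0*7 + 1*14)/21 = 14/21 = 2/3

2/3


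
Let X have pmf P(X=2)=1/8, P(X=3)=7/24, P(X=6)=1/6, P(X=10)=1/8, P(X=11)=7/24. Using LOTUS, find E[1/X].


E[1/X] = sum(g(x)*P(x))
= 1/2*1/8 + 1/3*7/24 + 1/6*1/6 + 1/10*1/8 + 1/11*7/24
= 299/1320

299/1320


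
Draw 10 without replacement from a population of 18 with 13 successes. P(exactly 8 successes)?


P(X=8) = C(13,8)*C(5,2) / C(18,10)
= 1287*10 / 43758
= 12870/43758 = 5/17

5/17


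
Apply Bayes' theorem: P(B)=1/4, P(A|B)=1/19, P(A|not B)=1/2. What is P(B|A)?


P(A) = P(A|B)P(B) + P(A|B')P(B') = 1/19*1/4 + 1/2*3/4 = 59/152
P(B|A) = P(A|B)P(B)/P(A) = (1/76)/(59/152) = 2/59

2/59


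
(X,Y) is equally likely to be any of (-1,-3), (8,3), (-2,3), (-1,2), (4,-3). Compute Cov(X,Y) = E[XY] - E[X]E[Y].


E[X]=8/5, E[Y]=2/5, E[XY]=7/5
Cov(X,Y) = E[XY] - E[X]E[Y] = 7/5 - 8/5*2/5 = 19/25

19/25


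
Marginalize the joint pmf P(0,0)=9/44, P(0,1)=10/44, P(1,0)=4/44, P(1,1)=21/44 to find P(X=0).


P(X=0) = P(0,0)+P(0,1) = 9/44 + 10/44 = 19/44

19/44


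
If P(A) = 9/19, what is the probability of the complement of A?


P(A') = 1 - P(A) = 1 - 9/19 = 10/19

10/19


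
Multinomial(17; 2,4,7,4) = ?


17! = 355687428096000
Denominator: 2!=2 * 4!=24 * 7!=5040 * 4!=24
Coefficient = 355687428096000 / 5806080 = 61261200

61261200


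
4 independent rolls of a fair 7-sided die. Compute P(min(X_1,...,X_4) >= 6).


P(min >= 6) = P(all X_i >= 6) = (P(X_1 >= 6))^4
= (2/7)^4 = 16/2401

16/2401


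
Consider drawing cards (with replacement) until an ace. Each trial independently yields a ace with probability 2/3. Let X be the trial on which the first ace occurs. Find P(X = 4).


P(X=4) = (1-p)^3 * p = (1/3)^3 * 2/3
= 1/27 * 2/3 = 2/81

2/81


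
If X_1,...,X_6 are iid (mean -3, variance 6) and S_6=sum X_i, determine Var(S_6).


By independence, Var(S_n) = n*Var(X_1) = 6*6 = 36

36


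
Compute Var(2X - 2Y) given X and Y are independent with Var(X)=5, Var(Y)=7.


Independence => Cov(X,Y)=0
Var(2X - 2Y) = 2^2*Var(X) + (-2)^2*Var(Y)
= 4*5 + 4*7 = 48

48


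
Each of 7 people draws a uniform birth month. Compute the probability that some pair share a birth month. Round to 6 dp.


P(all different) = prod((12-i)/12 for i=0..6) = 0.111400
P(at least one match) = 1 - 0.111400 = 0.888600

0.888600


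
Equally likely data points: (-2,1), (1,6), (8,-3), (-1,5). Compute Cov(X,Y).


E[X]=3/2, E[Y]=9/4, E[XY]=-25/4
Cov(X,Y) = E[XY] - E[X]E[Y] = -25/4 - 3/2*9/4 = -77/8

-77/8


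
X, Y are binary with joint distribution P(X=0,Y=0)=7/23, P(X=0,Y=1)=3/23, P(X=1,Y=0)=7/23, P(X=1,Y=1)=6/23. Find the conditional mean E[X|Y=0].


P(Y=0) = 14/23
E[X|Y=0] = (0*7 + 1*7)/14 = 7/14 = 1/2

1/2


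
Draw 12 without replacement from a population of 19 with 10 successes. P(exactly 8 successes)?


P(X=8) = C(10,8)*C(9,4) / C(19,12)
= 45*126 / 50388
= 5670/50388 = 945/8398

945/8398


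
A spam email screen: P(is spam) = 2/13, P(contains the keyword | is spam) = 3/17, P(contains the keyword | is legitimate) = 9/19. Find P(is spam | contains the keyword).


P(A) = P(A|B)P(B) + P(A|B')P(B') = 3/17*2/13 + 9/19*11/13 = 1797/4199
P(B|A) = P(A|B)P(B)/P(A) = (6/221)/(1797/4199) = 38/599

38/599


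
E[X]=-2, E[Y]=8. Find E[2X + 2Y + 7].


E[2X + 2Y + 7] = 2*E[X] + 2*E[Y] + 7
= (2)*(-2) + (2)*(8) + (7)
= -4 + 16 + 7 = 19

19


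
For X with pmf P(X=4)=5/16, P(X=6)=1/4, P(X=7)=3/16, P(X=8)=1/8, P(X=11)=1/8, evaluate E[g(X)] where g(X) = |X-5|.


E[|X-5|] = sum(g(x)*P(x))
= 1*5/16 + 1*1/4 + 2*3/16 + 3*1/8 + 6*1/8
= 33/16

33/16


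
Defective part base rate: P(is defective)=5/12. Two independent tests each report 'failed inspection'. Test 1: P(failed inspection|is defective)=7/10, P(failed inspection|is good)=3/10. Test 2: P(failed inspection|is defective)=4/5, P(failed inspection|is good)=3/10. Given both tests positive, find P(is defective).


After test 1: P(+) = 7/10*5/12 + 3/10*7/12 = 7/15
P(B|+) = (7/24)/(7/15) = 5/8
After test 2 (use post1 as new prior): P(+) = 4/5*5/8 + 3/10*3/8 = 49/80
P(B|+,+) = (1/2)/(49/80) = 40/49

40/49


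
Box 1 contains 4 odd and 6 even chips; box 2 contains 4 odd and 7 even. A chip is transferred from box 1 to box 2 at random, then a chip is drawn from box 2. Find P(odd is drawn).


P(transfer odd) = 4/10 = 2/5; P(transfer even) = 3/5
If odd transferred: Urn II has 5 odd of 12, so P(odd|odd moved) = 5/12
If even transferred: Urn II has 4 odd of 12, so P(odd|even moved) = 1/3
By total probability: P(odd) = 2/5*5/12 + 3/5*1/3 = 11/30

11/30


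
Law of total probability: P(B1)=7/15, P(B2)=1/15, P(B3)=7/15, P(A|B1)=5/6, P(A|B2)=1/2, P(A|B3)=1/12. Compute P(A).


P(A) = P(A|B1)P(B1) + P(A|B2)P(B2) + P(A|B3)P(B3)
= 5/6*7/15 + 1/2*1/15 + 1/12*7/15
= 7/18 + 1/30 + 7/180 = 83/180

83/180


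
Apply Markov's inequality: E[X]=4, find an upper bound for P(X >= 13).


Markov: P(X >= a) <= E[X]/a
P(X >= 13) <= 4/13

4/13


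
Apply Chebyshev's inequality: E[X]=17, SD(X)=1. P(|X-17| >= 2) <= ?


k = 2/1 = 2
Chebyshev: P(|X-mu| >= k*sigma) <= 1/k^2 = 1/2^2 = 1/4

1/4


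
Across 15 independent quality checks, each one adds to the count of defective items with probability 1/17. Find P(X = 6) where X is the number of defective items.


P(X=6) = C(15,6) * p^6 * (1-p)^9
= 5005 * 1/24137569 * 68719476736/118587876497
= 343940981063680/2862423051509815793

343940981063680/2862423051509815793


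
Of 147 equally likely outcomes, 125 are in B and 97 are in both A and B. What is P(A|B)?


P(A|B) = P(A∩B)/P(B) = (97/147)/(125/147) = 97/125

97/125


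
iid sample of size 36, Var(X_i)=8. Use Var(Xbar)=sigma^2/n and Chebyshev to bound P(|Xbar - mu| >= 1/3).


Var(Xbar) = Var(X)/n = 8/36
Chebyshev: P(|Xbar-mu| >= 1/3) <= Var(Xbar)/(1/3)^2 = (2/9)/(1/9) = 2
Bound exceeds 1, so trivial bound: 1

1


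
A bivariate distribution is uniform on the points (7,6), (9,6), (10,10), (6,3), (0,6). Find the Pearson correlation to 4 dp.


Cov(X,Y) = 3.1200, Var(X) = 12.2400, Var(Y) = 4.9600
rho = Cov/(sqrt(VarX)*sqrt(VarY)) = 0.4004

0.4004


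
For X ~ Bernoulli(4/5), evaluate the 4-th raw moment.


For Bernoulli: X in {0,1}
E[X^4] = 0^4*(1-4/5) + 1^4*4/5 = 4/5

4/5


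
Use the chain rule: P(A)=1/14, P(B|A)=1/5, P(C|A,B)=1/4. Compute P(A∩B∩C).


P(A∩B∩C) = P(A) * P(B|A) * P(C|A∩B)
= 1/14 * 1/5 * 1/4
= 1/70 * 1/4 = 1/280

1/280


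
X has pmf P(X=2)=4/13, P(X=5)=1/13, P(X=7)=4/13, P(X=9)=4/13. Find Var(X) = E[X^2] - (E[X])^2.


E[X] = 77/13, E[X^2] = 561/13
Var(X) = E[X^2] - (E[X])^2 = 561/13 - (77/13)^2 = 1364/169

1364/169


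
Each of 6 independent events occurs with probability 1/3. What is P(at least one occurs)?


P(at least one) = 1 - P(none)
P(none) = (1 - 1/3)^6 = (2/3)^6 = 64/729
P(at least one) = 1 - 64/729 = 665/729

665/729
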